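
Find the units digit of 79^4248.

1

Powers of 9 mod 10 repeat with period 2: 9, 1.
4248 leaves remainder 0 on division by 2, so 79^4248 ends in 1.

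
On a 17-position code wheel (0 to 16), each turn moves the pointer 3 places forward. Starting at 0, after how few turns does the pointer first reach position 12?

4

3⁻¹ ≡ 6 (mod 17) because 3·6 = 18 = 1·17 + 1.
Multiplying both sides by 6: x ≡ 6·12 = 72 ≡ 4 (mod 17).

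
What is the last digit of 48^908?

Last digits of 8^n: 8, 4, 2, 6 (period 4).
908 leaves remainder 0 on division by 4, so 48^908 ends in 6.

6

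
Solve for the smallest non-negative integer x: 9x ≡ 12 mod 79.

The inverse of 9 mod 79 is 44 (since 9·44 = 396 ≡ 1).
So x ≡ 44·12 = 528 ≡ 54 (mod 79).

54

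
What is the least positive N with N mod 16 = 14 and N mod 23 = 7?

30

Since 23·7 ≡ 1 (mod 16), take x = 7 + 23·((14−7)·7 mod 16) = 7 + 23·1 = 30.
Check: 30 mod 16 = 14, 30 mod 23 = 7.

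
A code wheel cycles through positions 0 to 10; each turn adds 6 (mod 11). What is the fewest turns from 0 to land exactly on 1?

2

6·2 = 12 = 1·11 + 1, so 6⁻¹ ≡ 2 (mod 11).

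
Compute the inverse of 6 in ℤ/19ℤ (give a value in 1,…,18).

16

6·16 = 96 = 5·19 + 1, so 6⁻¹ ≡ 16 (mod 19).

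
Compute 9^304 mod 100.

Square-and-reduce mod 100: 9^1≡9, 9^2≡81, 9^4≡61, 9^8≡21, 9^16≡41, 9^32≡81, 9^64≡61, 9^128≡21, 9^256≡41.
Since 304 = 16 + 32 + 256 in binary, 9^304 ≡ 41·81·41 ≡ 61 (mod 100).

61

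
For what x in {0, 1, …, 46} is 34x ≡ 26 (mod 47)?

45

The inverse of 34 mod 47 is 18 (since 34·18 = 612 ≡ 1).
So x ≡ 18·26 = 468 ≡ 45 (mod 47).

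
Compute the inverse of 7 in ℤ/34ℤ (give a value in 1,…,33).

7·5 = 35 = 1·34 + 1, so 7⁻¹ ≡ 5 (mod 34).

5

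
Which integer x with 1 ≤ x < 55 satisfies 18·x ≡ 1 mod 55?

18·52 = 936 = 17·55 + 1, so 18⁻¹ ≡ 52 (mod 55).

52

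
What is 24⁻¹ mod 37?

37 = 1·24 + 13
24 = 1·13 + 11
13 = 1·11 + 2
11 = 5·2 + 1
2 = 2·1 + 0
Back-substituting gives 24·17 ≡ 1 (mod 37).

17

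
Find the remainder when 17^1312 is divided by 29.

Successive squares of 17 mod 29: 17^1≡17, 17^2≡28, 17^4≡1, 17^8≡1, 17^16≡1, 17^32≡1, 17^64≡1, 17^128≡1, 17^256≡1, 17^512≡1, 17^1024≡1.
Since 1312 = 32 + 256 + 1024 in binary, 17^1312 ≡ 1·1·1 ≡ 1 (mod 29).

1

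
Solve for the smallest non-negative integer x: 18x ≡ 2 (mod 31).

7

The inverse of 18 mod 31 is 19 (since 18·19 = 342 ≡ 1).
So x ≡ 19·2 = 38 ≡ 7 (mod 31).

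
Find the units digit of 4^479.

Powers of 4 mod 10 repeat with period 2: 4, 6.
479 mod 2 = 1, so the last digit matches 4^1 = 4.

4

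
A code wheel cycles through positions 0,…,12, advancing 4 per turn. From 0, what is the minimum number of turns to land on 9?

4⁻¹ ≡ 10 (mod 13) because 4·10 = 40 = 3·13 + 1.
So x ≡ 10·9 = 90 ≡ 12 (mod 13).

12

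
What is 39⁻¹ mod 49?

39·44 = 1716 = 35·49 + 1, so 39⁻¹ ≡ 44 (mod 49).

44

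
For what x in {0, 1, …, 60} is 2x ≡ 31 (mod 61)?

46

The inverse of 2 mod 61 is 31 (since 2·31 = 62 ≡ 1).
Multiplying both sides by 31: x ≡ 31·31 = 961 ≡ 46 (mod 61).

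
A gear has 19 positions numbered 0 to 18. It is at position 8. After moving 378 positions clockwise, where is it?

6

378 − 19·19 = 17, so 378 ≡ 17 (mod 19).
(8 + 17) mod 19 = 6.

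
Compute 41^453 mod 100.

By repeated squaring mod 100: 41^1≡41, 41^2≡81, 41^4≡61, 41^8≡21, 41^16≡41, 41^32≡81, 41^64≡61, 41^128≡21, 41^256≡41.
Since 453 = 1 + 4 + 64 + 128 + 256 in binary, 41^453 ≡ 41·61·61·21·41 ≡ 21 (mod 100).

21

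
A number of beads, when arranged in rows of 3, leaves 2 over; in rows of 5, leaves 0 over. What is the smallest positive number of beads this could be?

5

x ≡ 2 (mod 3) gives x ∈ {2, 5}.
The first of these with x mod 5 = 0 is 5.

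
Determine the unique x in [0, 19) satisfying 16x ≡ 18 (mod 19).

13

The inverse of 16 mod 19 is 6 (since 16·6 = 96 ≡ 1).
So x ≡ 6·18 = 108 ≡ 13 (mod 19).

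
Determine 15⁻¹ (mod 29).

2

15·2 = 30 = 1·29 + 1, so 15⁻¹ ≡ 2 (mod 29).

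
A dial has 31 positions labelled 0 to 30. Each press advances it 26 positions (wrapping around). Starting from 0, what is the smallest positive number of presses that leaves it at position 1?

31 = 1·26 + 5
26 = 5·5 + 1
5 = 5·1 + 0
Back-substituting gives 26·6 ≡ 1 (mod 31).

6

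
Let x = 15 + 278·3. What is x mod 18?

3

278·3 = 834.
834 = 46·18 + 6, so 834 mod 18 = 6.
(15 + 6) mod 18 = 3.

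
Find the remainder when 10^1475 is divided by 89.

By repeated squaring mod 89: 10^1≡10, 10^2≡11, 10^4≡32, 10^8≡45, 10^16≡67, 10^32≡39, 10^64≡8, 10^128≡64, 10^256≡2, 10^512≡4, 10^1024≡16.
1475 = 1 + 2 + 64 + 128 + 256 + 1024, so 10^1475 ≡ 10·11·8·64·2·16 ≡ 79 (mod 89).

79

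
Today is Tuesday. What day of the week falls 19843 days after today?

Sunday

19843 = 2834·7 + 5, so 19843 mod 7 = 5.
Tuesday + 5 days → Sunday.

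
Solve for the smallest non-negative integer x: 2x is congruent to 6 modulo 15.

The inverse of 2 mod 15 is 8 (since 2·8 = 16 ≡ 1).
So x ≡ 8·6 = 48 ≡ 3 (mod 15).

3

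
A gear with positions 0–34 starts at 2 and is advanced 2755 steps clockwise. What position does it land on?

2755 mod 35 = 25 (since 78·35 = 2730).
(2 + 25) mod 35 = 27.

27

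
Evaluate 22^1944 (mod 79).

Square-and-reduce mod 79: 22^1≡22, 22^2≡10, 22^4≡21, 22^8≡46, 22^16≡62, 22^32≡52, 22^64≡18, 22^128≡8, 22^256≡64, 22^512≡67, 22^1024≡65.
Since 1944 = 8 + 16 + 128 + 256 + 512 + 1024 in binary, 22^1944 ≡ 46·62·8·64·67·65 ≡ 38 (mod 79).

38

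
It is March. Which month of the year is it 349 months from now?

April

349 mod 12 = 1 (since 29·12 = 348).
March + 1 month → April.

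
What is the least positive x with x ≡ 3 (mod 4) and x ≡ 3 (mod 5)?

3

x ≡ 3 (mod 4) gives x ∈ {3}.
The first of these with x mod 5 = 3 is 3.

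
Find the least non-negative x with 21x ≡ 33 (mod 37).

The inverse of 21 mod 37 is 30 (since 21·30 = 630 ≡ 1).
Multiplying both sides by 30: x ≡ 30·33 = 990 ≡ 28 (mod 37).
Check: 21·28 = 588 = 15·37 + 33.

28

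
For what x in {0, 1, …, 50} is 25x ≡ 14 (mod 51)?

23

The inverse of 25 mod 51 is 49 (since 25·49 = 1225 ≡ 1).
So x ≡ 49·14 = 686 ≡ 23 (mod 51).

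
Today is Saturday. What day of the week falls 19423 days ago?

19423 = 2774·7 + 5, so 19423 mod 7 = 5.
Saturday − 5 days → Monday.

Monday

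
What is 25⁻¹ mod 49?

25·2 = 50 = 1·49 + 1, so 25⁻¹ ≡ 2 (mod 49).

2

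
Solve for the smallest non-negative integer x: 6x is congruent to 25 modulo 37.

6⁻¹ ≡ 31 (mod 37) because 6·31 = 186 = 5·37 + 1.
Multiplying both sides by 31: x ≡ 31·25 = 775 ≡ 35 (mod 37).

35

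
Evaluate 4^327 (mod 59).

46

Successive squares of 4 mod 59: 4^1≡4, 4^2≡16, 4^4≡20, 4^8≡46, 4^16≡51, 4^32≡5, 4^64≡25, 4^128≡35, 4^256≡45.
Since 327 = 1 + 2 + 4 + 64 + 256 in binary, 4^327 ≡ 4·16·20·25·45 ≡ 46 (mod 59).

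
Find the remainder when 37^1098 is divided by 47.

Successive squares of 37 mod 47: 37^1≡37, 37^2≡6, 37^4≡36, 37^8≡27, 37^16≡24, 37^32≡12, 37^64≡3, 37^128≡9, 37^256≡34, 37^512≡28, 37^1024≡32.
1098 = 2 + 8 + 64 + 1024, so 37^1098 ≡ 6·27·3·32 ≡ 42 (mod 47).

42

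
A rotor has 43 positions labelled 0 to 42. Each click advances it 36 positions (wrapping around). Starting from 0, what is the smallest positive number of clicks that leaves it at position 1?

6

36·6 = 216 = 5·43 + 1, so 36⁻¹ ≡ 6 (mod 43).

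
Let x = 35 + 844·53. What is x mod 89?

844·53 = 44732.
44732 mod 89 = 54 (since 502·89 = 44678).
(35 + 54) mod 89 = 0.

0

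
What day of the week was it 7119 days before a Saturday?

Saturday

Dividing 7119 by 7 gives quotient 1017 and remainder 0.
Saturday − 0 days → Saturday.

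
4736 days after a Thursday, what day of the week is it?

Dividing 4736 by 7 gives quotient 676 and remainder 4.
Thursday + 4 days → Monday.

Monday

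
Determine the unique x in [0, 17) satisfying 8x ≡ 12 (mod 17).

10

8⁻¹ ≡ 15 (mod 17) because 8·15 = 120 = 7·17 + 1.
So x ≡ 15·12 = 180 ≡ 10 (mod 17).
Check: 8·10 = 80 = 4·17 + 12.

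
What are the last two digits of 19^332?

Successive squares of 19 mod 100: 19^1≡19, 19^2≡61, 19^4≡21, 19^8≡41, 19^16≡81, 19^32≡61, 19^64≡21, 19^128≡41, 19^256≡81.
Since 332 = 4 + 8 + 64 + 256 in binary, 19^332 ≡ 21·41·21·81 ≡ 61 (mod 100).

61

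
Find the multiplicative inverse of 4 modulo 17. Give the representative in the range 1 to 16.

13

17 = 4·4 + 1
4 = 4·1 + 0
Back-substituting gives 4·13 ≡ 1 (mod 17).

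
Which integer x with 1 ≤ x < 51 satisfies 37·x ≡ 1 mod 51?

37·40 = 1480 = 29·51 + 1, so 37⁻¹ ≡ 40 (mod 51).

40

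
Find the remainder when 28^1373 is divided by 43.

By repeated squaring mod 43: 28^1≡28, 28^2≡10, 28^4≡14, 28^8≡24, 28^16≡17, 28^32≡31, 28^64≡15, 28^128≡10, 28^256≡14, 28^512≡24, 28^1024≡17.
Since 1373 = 1 + 4 + 8 + 16 + 64 + 256 + 1024 in binary, 28^1373 ≡ 28·14·24·17·15·14·17 ≡ 19 (mod 43).

19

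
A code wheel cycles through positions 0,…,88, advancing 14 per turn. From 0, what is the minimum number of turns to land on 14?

1

The inverse of 14 mod 89 is 70 (since 14·70 = 980 ≡ 1).
So x ≡ 70·14 = 980 ≡ 1 (mod 89).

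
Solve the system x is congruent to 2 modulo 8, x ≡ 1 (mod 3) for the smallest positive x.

10

Since 3·3 ≡ 1 (mod 8), take x = 1 + 3·((2−1)·3 mod 8) = 1 + 3·3 = 10.
Check: 10 mod 8 = 2, 10 mod 3 = 1.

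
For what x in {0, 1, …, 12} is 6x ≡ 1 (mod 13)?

The inverse of 6 mod 13 is 11 (since 6·11 = 66 ≡ 1).
So x ≡ 11·1 = 11 ≡ 11 (mod 13).
Check: 6·11 = 66 = 5·13 + 1.

11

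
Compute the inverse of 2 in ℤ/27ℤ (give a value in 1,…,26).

14

2·14 = 28 = 1·27 + 1, so 2⁻¹ ≡ 14 (mod 27).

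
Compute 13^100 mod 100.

Square-and-reduce mod 100: 13^1≡13, 13^2≡69, 13^4≡61, 13^8≡21, 13^16≡41, 13^32≡81, 13^64≡61.
100 = 4 + 32 + 64, so 13^100 ≡ 61·81·61 ≡ 1 (mod 100).

1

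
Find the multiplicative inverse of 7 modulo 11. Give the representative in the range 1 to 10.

11 = 1·7 + 4
7 = 1·4 + 3
4 = 1·3 + 1
3 = 3·1 + 0
Back-substituting gives 7·8 ≡ 1 (mod 11).

8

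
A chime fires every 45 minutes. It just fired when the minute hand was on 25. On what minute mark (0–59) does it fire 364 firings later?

364·45 = 16380.
16380 mod 60 = 0 (since 273·60 = 16380).
(25 + 0) mod 60 = 25.

25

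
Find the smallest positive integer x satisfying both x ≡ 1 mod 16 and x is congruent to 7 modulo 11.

Since 11·3 ≡ 1 (mod 16), take x = 7 + 11·((1−7)·3 mod 16) = 7 + 11·14 = 161.
Check: 161 mod 16 = 1, 161 mod 11 = 7.

161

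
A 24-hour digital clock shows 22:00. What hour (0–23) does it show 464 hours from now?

6

Dividing 464 by 24 gives quotient 19 and remainder 8.
(22 + 8) mod 24 = 6.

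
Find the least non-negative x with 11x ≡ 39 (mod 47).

42

The inverse of 11 mod 47 is 30 (since 11·30 = 330 ≡ 1).
So x ≡ 30·39 = 1170 ≡ 42 (mod 47).
Check: 11·42 = 462 = 9·47 + 39.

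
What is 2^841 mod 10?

2

The units digit of 2^n cycles with period 4: 2, 4, 8, 6, …
841 leaves remainder 1 on division by 4, so 2^841 ends in 2.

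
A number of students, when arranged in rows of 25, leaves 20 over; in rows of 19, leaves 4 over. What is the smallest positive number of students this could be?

x ≡ 4 (mod 19) gives x ∈ {4, 23, 42, 61, 80, 99, 118, 137, …}.
The first of these with x mod 25 = 20 is 270.

270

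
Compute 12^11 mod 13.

Successive squares of 12 mod 13: 12^1≡12, 12^2≡1, 12^4≡1, 12^8≡1.
Since 11 = 1 + 2 + 8 in binary, 12^11 ≡ 12·1·1 ≡ 12 (mod 13).

12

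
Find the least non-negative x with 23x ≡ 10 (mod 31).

23⁻¹ ≡ 27 (mod 31) because 23·27 = 621 = 20·31 + 1.
So x ≡ 27·10 = 270 ≡ 22 (mod 31).

22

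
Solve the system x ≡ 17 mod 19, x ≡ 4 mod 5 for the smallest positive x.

x ≡ 4 (mod 5) gives x ∈ {4, 9, 14, 19, 24, 29, 34, 39, …}.
The first of these with x mod 19 = 17 is 74.

74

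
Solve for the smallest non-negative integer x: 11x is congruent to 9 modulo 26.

15

The inverse of 11 mod 26 is 19 (since 11·19 = 209 ≡ 1).
So x ≡ 19·9 = 171 ≡ 15 (mod 26).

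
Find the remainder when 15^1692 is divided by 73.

72

Successive squares of 15 mod 73: 15^1≡15, 15^2≡6, 15^4≡36, 15^8≡55, 15^16≡32, 15^32≡2, 15^64≡4, 15^128≡16, 15^256≡37, 15^512≡55, 15^1024≡32.
Since 1692 = 4 + 8 + 16 + 128 + 512 + 1024 in binary, 15^1692 ≡ 36·55·32·16·55·32 ≡ 72 (mod 73).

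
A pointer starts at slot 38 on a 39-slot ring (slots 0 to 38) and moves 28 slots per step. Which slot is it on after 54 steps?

29

54·28 = 1512.
1512 = 38·39 + 30, so 1512 mod 39 = 30.
(38 + 30) mod 39 = 29.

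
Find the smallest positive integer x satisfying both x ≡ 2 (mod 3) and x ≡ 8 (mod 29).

8

x ≡ 2 (mod 3) gives x ∈ {2, 5, 8}.
The first of these with x mod 29 = 8 is 8.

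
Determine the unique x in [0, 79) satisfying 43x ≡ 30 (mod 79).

43⁻¹ ≡ 68 (mod 79) because 43·68 = 2924 = 37·79 + 1.
Multiplying both sides by 68: x ≡ 68·30 = 2040 ≡ 65 (mod 79).
Check: 43·65 = 2795 = 35·79 + 30.

65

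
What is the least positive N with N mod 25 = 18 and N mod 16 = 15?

Since 16·11 ≡ 1 (mod 25), take x = 15 + 16·((18−15)·11 mod 25) = 15 + 16·8 = 143.
Check: 143 mod 25 = 18, 143 mod 16 = 15.

143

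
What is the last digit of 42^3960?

The units digit of 42^n cycles with period 4: 2, 4, 8, 6, …
3960 mod 4 = 0, so the last digit matches 2^4 = 6.

6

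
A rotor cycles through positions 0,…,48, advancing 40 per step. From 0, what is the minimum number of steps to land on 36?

40⁻¹ ≡ 38 (mod 49) because 40·38 = 1520 = 31·49 + 1.
So x ≡ 38·36 = 1368 ≡ 45 (mod 49).

45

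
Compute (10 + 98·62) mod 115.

106

98·62 = 6076.
6076 − 52·115 = 96, so 6076 ≡ 96 (mod 115).
(10 + 96) mod 115 = 106.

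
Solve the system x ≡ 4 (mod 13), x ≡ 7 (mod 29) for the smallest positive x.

x ≡ 4 (mod 13) gives x ∈ {4, 17, 30, 43, 56, 69, 82, 95, …}.
The first of these with x mod 29 = 7 is 355.

355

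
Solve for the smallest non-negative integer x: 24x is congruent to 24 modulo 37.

1

The inverse of 24 mod 37 is 17 (since 24·17 = 408 ≡ 1).
So x ≡ 17·24 = 408 ≡ 1 (mod 37).
Check: 24·1 = 24 = 0·37 + 24.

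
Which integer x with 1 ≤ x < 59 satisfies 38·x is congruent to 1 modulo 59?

59 = 1·38 + 21
38 = 1·21 + 17
21 = 1·17 + 4
17 = 4·4 + 1
4 = 4·1 + 0
Back-substituting gives 38·14 ≡ 1 (mod 59).

14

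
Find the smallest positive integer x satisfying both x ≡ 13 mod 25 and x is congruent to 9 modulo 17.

213

x ≡ 9 (mod 17) gives x ∈ {9, 26, 43, 60, 77, 94, 111, 128, …}.
The first of these with x mod 25 = 13 is 213.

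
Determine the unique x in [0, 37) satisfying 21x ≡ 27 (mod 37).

The inverse of 21 mod 37 is 30 (since 21·30 = 630 ≡ 1).
Multiplying both sides by 30: x ≡ 30·27 = 810 ≡ 33 (mod 37).

33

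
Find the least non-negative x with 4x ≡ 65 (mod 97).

4⁻¹ ≡ 73 (mod 97) because 4·73 = 292 = 3·97 + 1.
Multiplying both sides by 73: x ≡ 73·65 = 4745 ≡ 89 (mod 97).

89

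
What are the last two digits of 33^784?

Successive squares of 33 mod 100: 33^1≡33, 33^2≡89, 33^4≡21, 33^8≡41, 33^16≡81, 33^32≡61, 33^64≡21, 33^128≡41, 33^256≡81, 33^512≡61.
Since 784 = 16 + 256 + 512 in binary, 33^784 ≡ 81·81·61 ≡ 21 (mod 100).

21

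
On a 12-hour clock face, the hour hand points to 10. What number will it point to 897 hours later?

897 − 74·12 = 9, so 897 ≡ 9 (mod 12).
10 + 9 → 7 on a 12-hour dial.

7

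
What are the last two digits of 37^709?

77

By repeated squaring mod 100: 37^1≡37, 37^2≡69, 37^4≡61, 37^8≡21, 37^16≡41, 37^32≡81, 37^64≡61, 37^128≡21, 37^256≡41, 37^512≡81.
709 = 1 + 4 + 64 + 128 + 512, so 37^709 ≡ 37·61·61·21·81 ≡ 77 (mod 100).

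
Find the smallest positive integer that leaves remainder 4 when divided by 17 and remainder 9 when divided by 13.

191

Since 13·4 ≡ 1 (mod 17), take x = 9 + 13·((4−9)·4 mod 17) = 9 + 13·14 = 191.
Check: 191 mod 17 = 4, 191 mod 13 = 9.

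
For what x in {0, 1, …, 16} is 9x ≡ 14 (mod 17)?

11

9⁻¹ ≡ 2 (mod 17) because 9·2 = 18 = 1·17 + 1.
Multiplying both sides by 2: x ≡ 2·14 = 28 ≡ 11 (mod 17).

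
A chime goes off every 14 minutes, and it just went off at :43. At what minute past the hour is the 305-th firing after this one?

305·14 = 4270.
Dividing 4270 by 60 gives quotient 71 and remainder 10.
(43 + 10) mod 60 = 53.

53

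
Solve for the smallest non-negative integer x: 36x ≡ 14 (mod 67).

The inverse of 36 mod 67 is 54 (since 36·54 = 1944 ≡ 1).
So x ≡ 54·14 = 756 ≡ 19 (mod 67).
Check: 36·19 = 684 = 10·67 + 14.

19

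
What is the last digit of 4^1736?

6

Last digits of 4^n: 4, 6 (period 2).
1736 leaves remainder 0 on division by 2, so 4^1736 ends in 6.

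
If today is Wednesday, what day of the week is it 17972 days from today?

17972 mod 7 = 3 (since 2567·7 = 17969).
Wednesday + 3 days → Saturday.

Saturday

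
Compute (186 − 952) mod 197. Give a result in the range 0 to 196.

22

952 − 4·197 = 164, so 952 ≡ 164 (mod 197).
(186 − 164) mod 197 = 22.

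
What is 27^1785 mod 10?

Last digits of 7^n: 7, 9, 3, 1 (period 4).
1785 leaves remainder 1 on division by 4, so 27^1785 ends in 7.

7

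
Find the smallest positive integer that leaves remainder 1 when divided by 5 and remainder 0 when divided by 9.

36

Since 9·4 ≡ 1 (mod 5), take x = 0 + 9·((1−0)·4 mod 5) = 0 + 9·4 = 36.
Check: 36 mod 5 = 1, 36 mod 9 = 0.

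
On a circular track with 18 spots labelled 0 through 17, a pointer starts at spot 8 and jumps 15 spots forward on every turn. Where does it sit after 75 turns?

17

75·15 = 1125.
Dividing 1125 by 18 gives quotient 62 and remainder 9.
(8 + 9) mod 18 = 17.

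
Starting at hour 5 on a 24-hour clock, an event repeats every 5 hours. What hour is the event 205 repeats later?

205·5 = 1025.
1025 mod 24 = 17 (since 42·24 = 1008).
(5 + 17) mod 24 = 22.

22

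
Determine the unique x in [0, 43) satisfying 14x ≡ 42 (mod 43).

3

The inverse of 14 mod 43 is 40 (since 14·40 = 560 ≡ 1).
Multiplying both sides by 40: x ≡ 40·42 = 1680 ≡ 3 (mod 43).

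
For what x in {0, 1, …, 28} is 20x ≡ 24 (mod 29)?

7

The inverse of 20 mod 29 is 16 (since 20·16 = 320 ≡ 1).
Multiplying both sides by 16: x ≡ 16·24 = 384 ≡ 7 (mod 29).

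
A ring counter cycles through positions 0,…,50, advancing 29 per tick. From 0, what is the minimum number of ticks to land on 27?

15

The inverse of 29 mod 51 is 44 (since 29·44 = 1276 ≡ 1).
Multiplying both sides by 44: x ≡ 44·27 = 1188 ≡ 15 (mod 51).
Check: 29·15 = 435 = 8·51 + 27.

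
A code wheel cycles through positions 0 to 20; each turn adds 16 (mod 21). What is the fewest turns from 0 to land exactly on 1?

21 = 1·16 + 5
16 = 3·5 + 1
5 = 5·1 + 0
Back-substituting gives 16·4 ≡ 1 (mod 21).

4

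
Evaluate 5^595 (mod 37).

32

Square-and-reduce mod 37: 5^1≡5, 5^2≡25, 5^4≡33, 5^8≡16, 5^16≡34, 5^32≡9, 5^64≡7, 5^128≡12, 5^256≡33, 5^512≡16.
Since 595 = 1 + 2 + 16 + 64 + 512 in binary, 5^595 ≡ 5·25·34·7·16 ≡ 32 (mod 37).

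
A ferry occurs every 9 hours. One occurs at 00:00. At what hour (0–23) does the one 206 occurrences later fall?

6

206·9 = 1854.
1854 = 77·24 + 6, so 1854 mod 24 = 6.
(0 + 6) mod 24 = 6.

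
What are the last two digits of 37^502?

Square-and-reduce mod 100: 37^1≡37, 37^2≡69, 37^4≡61, 37^8≡21, 37^16≡41, 37^32≡81, 37^64≡61, 37^128≡21, 37^256≡41.
Since 502 = 2 + 4 + 16 + 32 + 64 + 128 + 256 in binary, 37^502 ≡ 69·61·41·81·61·21·41 ≡ 69 (mod 100).

69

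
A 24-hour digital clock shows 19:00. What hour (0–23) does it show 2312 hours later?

2312 = 96·24 + 8, so 2312 mod 24 = 8.
(19 + 8) mod 24 = 3.

3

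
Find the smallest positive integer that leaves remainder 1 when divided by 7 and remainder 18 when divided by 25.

Since 25·2 ≡ 1 (mod 7), take x = 18 + 25·((1−18)·2 mod 7) = 18 + 25·1 = 43.
Check: 43 mod 7 = 1, 43 mod 25 = 18.

43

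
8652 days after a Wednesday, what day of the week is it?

Wednesday

8652 mod 7 = 0 (since 1236·7 = 8652).
Wednesday + 0 days → Wednesday.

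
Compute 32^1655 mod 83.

Successive squares of 32 mod 83: 32^1≡32, 32^2≡28, 32^4≡37, 32^8≡41, 32^16≡21, 32^32≡26, 32^64≡12, 32^128≡61, 32^256≡69, 32^512≡30, 32^1024≡70.
Since 1655 = 1 + 2 + 4 + 16 + 32 + 64 + 512 + 1024 in binary, 32^1655 ≡ 32·28·37·21·26·12·30·70 ≡ 24 (mod 83).

24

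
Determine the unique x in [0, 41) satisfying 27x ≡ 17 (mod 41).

31

27⁻¹ ≡ 38 (mod 41) because 27·38 = 1026 = 25·41 + 1.
So x ≡ 38·17 = 646 ≡ 31 (mod 41).
Check: 27·31 = 837 = 20·41 + 17.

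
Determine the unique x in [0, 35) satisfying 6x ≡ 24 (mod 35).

6⁻¹ ≡ 6 (mod 35) because 6·6 = 36 = 1·35 + 1.
Multiplying both sides by 6: x ≡ 6·24 = 144 ≡ 4 (mod 35).

4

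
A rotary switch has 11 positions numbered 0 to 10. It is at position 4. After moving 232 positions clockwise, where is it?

5

232 mod 11 = 1 (since 21·11 = 231).
(4 + 1) mod 11 = 5.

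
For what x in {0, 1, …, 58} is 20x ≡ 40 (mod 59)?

2

The inverse of 20 mod 59 is 3 (since 20·3 = 60 ≡ 1).
So x ≡ 3·40 = 120 ≡ 2 (mod 59).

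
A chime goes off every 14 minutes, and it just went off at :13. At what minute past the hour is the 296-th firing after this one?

296·14 = 4144.
4144 − 69·60 = 4, so 4144 ≡ 4 (mod 60).
(13 + 4) mod 60 = 17.

17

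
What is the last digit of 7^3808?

The units digit of 7^n cycles with period 4: 7, 9, 3, 1, …
3808 leaves remainder 0 on division by 4, so 7^3808 ends in 1.

1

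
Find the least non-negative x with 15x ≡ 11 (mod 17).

The inverse of 15 mod 17 is 8 (since 15·8 = 120 ≡ 1).
Multiplying both sides by 8: x ≡ 8·11 = 88 ≡ 3 (mod 17).

3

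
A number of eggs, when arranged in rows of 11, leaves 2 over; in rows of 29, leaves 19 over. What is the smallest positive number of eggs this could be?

Since 29·8 ≡ 1 (mod 11), take x = 19 + 29·((2−19)·8 mod 11) = 19 + 29·7 = 222.
Check: 222 mod 11 = 2, 222 mod 29 = 19.

222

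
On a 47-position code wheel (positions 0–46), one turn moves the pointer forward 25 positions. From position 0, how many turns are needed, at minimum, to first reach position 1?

32

47 = 1·25 + 22
25 = 1·22 + 3
22 = 7·3 + 1
3 = 3·1 + 0
Back-substituting gives 25·32 ≡ 1 (mod 47).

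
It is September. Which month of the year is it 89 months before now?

89 = 7·12 + 5, so 89 mod 12 = 5.
September − 5 months → April.

April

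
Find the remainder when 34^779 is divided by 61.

9

Successive squares of 34 mod 61: 34^1≡34, 34^2≡58, 34^4≡9, 34^8≡20, 34^16≡34, 34^32≡58, 34^64≡9, 34^128≡20, 34^256≡34, 34^512≡58.
779 = 1 + 2 + 8 + 256 + 512, so 34^779 ≡ 34·58·20·34·58 ≡ 9 (mod 61).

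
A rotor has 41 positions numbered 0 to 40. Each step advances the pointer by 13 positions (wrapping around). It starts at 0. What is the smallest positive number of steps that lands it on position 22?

13⁻¹ ≡ 19 (mod 41) because 13·19 = 247 = 6·41 + 1.
Multiplying both sides by 19: x ≡ 19·22 = 418 ≡ 8 (mod 41).

8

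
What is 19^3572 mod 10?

Last digits of 9^n: 9, 1 (period 2).
3572 mod 2 = 0, so the last digit matches 9^2 = 1.

1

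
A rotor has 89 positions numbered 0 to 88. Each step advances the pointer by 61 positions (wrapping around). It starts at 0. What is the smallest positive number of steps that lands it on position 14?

61⁻¹ ≡ 54 (mod 89) because 61·54 = 3294 = 37·89 + 1.
So x ≡ 54·14 = 756 ≡ 44 (mod 89).

44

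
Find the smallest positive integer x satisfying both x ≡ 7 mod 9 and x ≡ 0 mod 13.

Since 13·7 ≡ 1 (mod 9), take x = 0 + 13·((7−0)·7 mod 9) = 0 + 13·4 = 52.
Check: 52 mod 9 = 7, 52 mod 13 = 0.

52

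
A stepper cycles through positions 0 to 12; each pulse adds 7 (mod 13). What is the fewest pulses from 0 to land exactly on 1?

7·2 = 14 = 1·13 + 1, so 7⁻¹ ≡ 2 (mod 13).

2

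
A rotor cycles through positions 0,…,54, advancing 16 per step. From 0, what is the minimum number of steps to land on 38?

23

The inverse of 16 mod 55 is 31 (since 16·31 = 496 ≡ 1).
Multiplying both sides by 31: x ≡ 31·38 = 1178 ≡ 23 (mod 55).
Check: 16·23 = 368 = 6·55 + 38.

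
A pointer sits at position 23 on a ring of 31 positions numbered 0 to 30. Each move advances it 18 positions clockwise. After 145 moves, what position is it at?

145·18 = 2610.
2610 mod 31 = 6 (since 84·31 = 2604).
(23 + 6) mod 31 = 29.

29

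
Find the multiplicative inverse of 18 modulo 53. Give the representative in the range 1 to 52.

53 = 2·18 + 17
18 = 1·17 + 1
17 = 17·1 + 0
Back-substituting gives 18·3 ≡ 1 (mod 53).

3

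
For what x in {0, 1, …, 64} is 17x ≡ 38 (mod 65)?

29

The inverse of 17 mod 65 is 23 (since 17·23 = 391 ≡ 1).
So x ≡ 23·38 = 874 ≡ 29 (mod 65).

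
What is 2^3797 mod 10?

2

The units digit of 2^n cycles with period 4: 2, 4, 8, 6, …
3797 leaves remainder 1 on division by 4, so 2^3797 ends in 2.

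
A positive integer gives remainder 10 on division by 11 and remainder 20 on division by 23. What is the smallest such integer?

x ≡ 10 (mod 11) gives x ∈ {10, 21, 32, 43}.
The first of these with x mod 23 = 20 is 43.

43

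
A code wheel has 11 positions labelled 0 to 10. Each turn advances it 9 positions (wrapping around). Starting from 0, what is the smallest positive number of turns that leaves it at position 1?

9·5 = 45 = 4·11 + 1, so 9⁻¹ ≡ 5 (mod 11).

5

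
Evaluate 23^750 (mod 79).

1

By repeated squaring mod 79: 23^1≡23, 23^2≡55, 23^4≡23, 23^8≡55, 23^16≡23, 23^32≡55, 23^64≡23, 23^128≡55, 23^256≡23, 23^512≡55.
750 = 2 + 4 + 8 + 32 + 64 + 128 + 512, so 23^750 ≡ 55·23·55·55·23·55·55 ≡ 1 (mod 79).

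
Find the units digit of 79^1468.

1

The units digit of 79^n cycles with period 2: 9, 1, …
1468 mod 2 = 0, so the last digit matches 9^2 = 1.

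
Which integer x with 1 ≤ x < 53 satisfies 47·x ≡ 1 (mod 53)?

44

53 = 1·47 + 6
47 = 7·6 + 5
6 = 1·5 + 1
5 = 5·1 + 0
Back-substituting gives 47·44 ≡ 1 (mod 53).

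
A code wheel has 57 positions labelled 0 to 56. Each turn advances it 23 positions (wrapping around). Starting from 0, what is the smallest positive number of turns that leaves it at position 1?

5

57 = 2·23 + 11
23 = 2·11 + 1
11 = 11·1 + 0
Back-substituting gives 23·5 ≡ 1 (mod 57).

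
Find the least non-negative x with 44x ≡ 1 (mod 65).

34

The inverse of 44 mod 65 is 34 (since 44·34 = 1496 ≡ 1).
So x ≡ 34·1 = 34 ≡ 34 (mod 65).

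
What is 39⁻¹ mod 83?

39·66 = 2574 = 31·83 + 1, so 39⁻¹ ≡ 66 (mod 83).

66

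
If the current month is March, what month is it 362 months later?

362 − 30·12 = 2, so 362 ≡ 2 (mod 12).
March + 2 months → May.

May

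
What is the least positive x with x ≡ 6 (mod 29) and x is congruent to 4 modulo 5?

64

x ≡ 4 (mod 5) gives x ∈ {4, 9, 14, 19, 24, 29, 34, 39, …}.
The first of these with x mod 29 = 6 is 64.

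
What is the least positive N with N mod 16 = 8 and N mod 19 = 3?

136

x ≡ 8 (mod 16) gives x ∈ {8, 24, 40, 56, 72, 88, 104, 120, …}.
The first of these with x mod 19 = 3 is 136.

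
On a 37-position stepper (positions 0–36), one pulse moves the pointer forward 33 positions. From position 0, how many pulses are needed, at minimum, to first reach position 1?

37 = 1·33 + 4
33 = 8·4 + 1
4 = 4·1 + 0
Back-substituting gives 33·9 ≡ 1 (mod 37).

9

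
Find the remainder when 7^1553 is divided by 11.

2

By repeated squaring mod 11: 7^1≡7, 7^2≡5, 7^4≡3, 7^8≡9, 7^16≡4, 7^32≡5, 7^64≡3, 7^128≡9, 7^256≡4, 7^512≡5, 7^1024≡3.
Since 1553 = 1 + 16 + 512 + 1024 in binary, 7^1553 ≡ 7·4·5·3 ≡ 2 (mod 11).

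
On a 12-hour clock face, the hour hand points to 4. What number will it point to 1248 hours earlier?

4

1248 = 104·12 + 0, so 1248 mod 12 = 0.
4 − 0 → 4 on a 12-hour dial.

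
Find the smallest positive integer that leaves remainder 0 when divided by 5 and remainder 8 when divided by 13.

60

x ≡ 0 (mod 5) gives x ∈ {0, 5, 10, 15, 20, 25, 30, 35, …}.
The first of these with x mod 13 = 8 is 60.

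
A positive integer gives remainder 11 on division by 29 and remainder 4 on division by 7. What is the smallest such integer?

x ≡ 4 (mod 7) gives x ∈ {4, 11}.
The first of these with x mod 29 = 11 is 11.

11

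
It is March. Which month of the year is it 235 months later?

235 − 19·12 = 7, so 235 ≡ 7 (mod 12).
March + 7 months → October.

October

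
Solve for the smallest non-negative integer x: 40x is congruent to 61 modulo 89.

26

The inverse of 40 mod 89 is 69 (since 40·69 = 2760 ≡ 1).
Multiplying both sides by 69: x ≡ 69·61 = 4209 ≡ 26 (mod 89).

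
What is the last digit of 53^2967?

7

The units digit of 53^n cycles with period 4: 3, 9, 7, 1, …
2967 leaves remainder 3 on division by 4, so 53^2967 ends in 7.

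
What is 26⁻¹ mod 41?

41 = 1·26 + 15
26 = 1·15 + 11
15 = 1·11 + 4
11 = 2·4 + 3
4 = 1·3 + 1
3 = 3·1 + 0
Back-substituting gives 26·30 ≡ 1 (mod 41).

30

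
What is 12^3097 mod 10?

2

Powers of 2 mod 10 repeat with period 4: 2, 4, 8, 6.
3097 mod 4 = 1, so the last digit matches 2^1 = 2.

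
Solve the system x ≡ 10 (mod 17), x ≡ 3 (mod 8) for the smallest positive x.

27

x ≡ 3 (mod 8) gives x ∈ {3, 11, 19, 27}.
The first of these with x mod 17 = 10 is 27.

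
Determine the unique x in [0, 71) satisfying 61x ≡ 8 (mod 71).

The inverse of 61 mod 71 is 7 (since 61·7 = 427 ≡ 1).
So x ≡ 7·8 = 56 ≡ 56 (mod 71).

56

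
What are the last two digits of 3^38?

89

Successive squares of 3 mod 100: 3^1≡3, 3^2≡9, 3^4≡81, 3^8≡61, 3^16≡21, 3^32≡41.
38 = 2 + 4 + 32, so 3^38 ≡ 9·81·41 ≡ 89 (mod 100).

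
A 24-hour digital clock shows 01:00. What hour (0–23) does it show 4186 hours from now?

11

Dividing 4186 by 24 gives quotient 174 and remainder 10.
(1 + 10) mod 24 = 11.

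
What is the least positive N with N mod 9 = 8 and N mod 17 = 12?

80

x ≡ 8 (mod 9) gives x ∈ {8, 17, 26, 35, 44, 53, 62, 71, …}.
The first of these with x mod 17 = 12 is 80.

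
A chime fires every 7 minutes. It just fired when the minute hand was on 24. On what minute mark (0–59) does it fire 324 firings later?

324·7 = 2268.
2268 = 37·60 + 48, so 2268 mod 60 = 48.
(24 + 48) mod 60 = 12.

12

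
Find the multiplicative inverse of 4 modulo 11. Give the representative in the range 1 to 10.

11 = 2·4 + 3
4 = 1·3 + 1
3 = 3·1 + 0
Back-substituting gives 4·3 ≡ 1 (mod 11).

3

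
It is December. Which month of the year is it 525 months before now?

March

525 mod 12 = 9 (since 43·12 = 516).
December − 9 months → March.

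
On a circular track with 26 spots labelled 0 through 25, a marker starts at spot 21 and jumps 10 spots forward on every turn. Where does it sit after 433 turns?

9

433·10 = 4330.
4330 = 166·26 + 14, so 4330 mod 26 = 14.
(21 + 14) mod 26 = 9.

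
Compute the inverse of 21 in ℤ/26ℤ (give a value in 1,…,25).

5

21·5 = 105 = 4·26 + 1, so 21⁻¹ ≡ 5 (mod 26).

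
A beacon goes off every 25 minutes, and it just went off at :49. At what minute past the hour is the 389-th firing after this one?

54

389·25 = 9725.
9725 − 162·60 = 5, so 9725 ≡ 5 (mod 60).
(49 + 5) mod 60 = 54.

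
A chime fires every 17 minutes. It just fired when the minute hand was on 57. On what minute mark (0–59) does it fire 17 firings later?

17·17 = 289.
289 mod 60 = 49 (since 4·60 = 240).
(57 + 49) mod 60 = 46.

46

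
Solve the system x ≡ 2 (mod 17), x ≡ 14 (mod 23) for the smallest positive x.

x ≡ 2 (mod 17) gives x ∈ {2, 19, 36, 53, 70, 87, 104, 121, …}.
The first of these with x mod 23 = 14 is 359.

359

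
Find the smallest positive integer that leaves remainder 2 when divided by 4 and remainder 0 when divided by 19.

Since 19·3 ≡ 1 (mod 4), take x = 0 + 19·((2−0)·3 mod 4) = 0 + 19·2 = 38.
Check: 38 mod 4 = 2, 38 mod 19 = 0.

38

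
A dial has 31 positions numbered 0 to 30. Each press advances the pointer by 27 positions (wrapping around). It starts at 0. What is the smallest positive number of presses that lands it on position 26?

9

27⁻¹ ≡ 23 (mod 31) because 27·23 = 621 = 20·31 + 1.
So x ≡ 23·26 = 598 ≡ 9 (mod 31).
Check: 27·9 = 243 = 7·31 + 26.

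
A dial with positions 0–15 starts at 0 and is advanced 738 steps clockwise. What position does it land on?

2

738 − 46·16 = 2, so 738 ≡ 2 (mod 16).
(0 + 2) mod 16 = 2.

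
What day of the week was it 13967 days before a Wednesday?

13967 = 1995·7 + 2, so 13967 mod 7 = 2.
Wednesday − 2 days → Monday.

Monday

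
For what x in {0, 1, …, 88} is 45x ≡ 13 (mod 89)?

26

The inverse of 45 mod 89 is 2 (since 45·2 = 90 ≡ 1).
So x ≡ 2·13 = 26 ≡ 26 (mod 89).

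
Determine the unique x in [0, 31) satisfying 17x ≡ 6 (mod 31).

4

17⁻¹ ≡ 11 (mod 31) because 17·11 = 187 = 6·31 + 1.
So x ≡ 11·6 = 66 ≡ 4 (mod 31).
Check: 17·4 = 68 = 2·31 + 6.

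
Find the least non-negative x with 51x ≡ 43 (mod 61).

51⁻¹ ≡ 6 (mod 61) because 51·6 = 306 = 5·61 + 1.
Multiplying both sides by 6: x ≡ 6·43 = 258 ≡ 14 (mod 61).
Check: 51·14 = 714 = 11·61 + 43.

14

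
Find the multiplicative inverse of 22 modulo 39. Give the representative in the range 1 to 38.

16

39 = 1·22 + 17
22 = 1·17 + 5
17 = 3·5 + 2
5 = 2·2 + 1
2 = 2·1 + 0
Back-substituting gives 22·16 ≡ 1 (mod 39).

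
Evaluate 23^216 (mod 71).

37

Successive squares of 23 mod 71: 23^1≡23, 23^2≡32, 23^4≡30, 23^8≡48, 23^16≡32, 23^32≡30, 23^64≡48, 23^128≡32.
Since 216 = 8 + 16 + 64 + 128 in binary, 23^216 ≡ 48·32·48·32 ≡ 37 (mod 71).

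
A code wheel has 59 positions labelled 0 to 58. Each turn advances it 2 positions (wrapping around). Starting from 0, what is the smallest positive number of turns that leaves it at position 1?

30

2·30 = 60 = 1·59 + 1, so 2⁻¹ ≡ 30 (mod 59).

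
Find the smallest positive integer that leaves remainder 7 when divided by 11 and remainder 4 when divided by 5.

x ≡ 4 (mod 5) gives x ∈ {4, 9, 14, 19, 24, 29}.
The first of these with x mod 11 = 7 is 29.

29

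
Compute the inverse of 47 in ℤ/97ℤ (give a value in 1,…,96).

64

47·64 = 3008 = 31·97 + 1, so 47⁻¹ ≡ 64 (mod 97).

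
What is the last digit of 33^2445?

3

Last digits of 3^n: 3, 9, 7, 1 (period 4).
2445 mod 4 = 1, so the last digit matches 3^1 = 3.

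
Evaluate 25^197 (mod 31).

By repeated squaring mod 31: 25^1≡25, 25^2≡5, 25^4≡25, 25^8≡5, 25^16≡25, 25^32≡5, 25^64≡25, 25^128≡5.
197 = 1 + 4 + 64 + 128, so 25^197 ≡ 25·25·25·5 ≡ 5 (mod 31).

5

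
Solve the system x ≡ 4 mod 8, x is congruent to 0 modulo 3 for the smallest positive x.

x ≡ 0 (mod 3) gives x ∈ {0, 3, 6, 9, 12}.
The first of these with x mod 8 = 4 is 12.

12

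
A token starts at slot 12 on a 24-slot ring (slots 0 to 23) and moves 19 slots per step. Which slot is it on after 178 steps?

10

178·19 = 3382.
Dividing 3382 by 24 gives quotient 140 and remainder 22.
(12 + 22) mod 24 = 10.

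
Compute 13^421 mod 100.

Successive squares of 13 mod 100: 13^1≡13, 13^2≡69, 13^4≡61, 13^8≡21, 13^16≡41, 13^32≡81, 13^64≡61, 13^128≡21, 13^256≡41.
Since 421 = 1 + 4 + 32 + 128 + 256 in binary, 13^421 ≡ 13·61·81·21·41 ≡ 13 (mod 100).

13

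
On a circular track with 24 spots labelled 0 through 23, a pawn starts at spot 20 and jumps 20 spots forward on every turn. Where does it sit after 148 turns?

148·20 = 2960.
2960 mod 24 = 8 (since 123·24 = 2952).
(20 + 8) mod 24 = 4.

4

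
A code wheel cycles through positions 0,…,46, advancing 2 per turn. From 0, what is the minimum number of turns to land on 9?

The inverse of 2 mod 47 is 24 (since 2·24 = 48 ≡ 1).
So x ≡ 24·9 = 216 ≡ 28 (mod 47).
Check: 2·28 = 56 = 1·47 + 9.

28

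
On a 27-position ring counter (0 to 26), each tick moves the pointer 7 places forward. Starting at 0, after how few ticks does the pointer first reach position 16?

7⁻¹ ≡ 4 (mod 27) because 7·4 = 28 = 1·27 + 1.
So x ≡ 4·16 = 64 ≡ 10 (mod 27).

10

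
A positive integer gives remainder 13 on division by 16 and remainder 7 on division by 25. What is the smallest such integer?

x ≡ 13 (mod 16) gives x ∈ {13, 29, 45, 61, 77, 93, 109, 125, …}.
The first of these with x mod 25 = 7 is 157.

157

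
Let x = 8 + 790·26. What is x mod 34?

790·26 = 20540.
Dividing 20540 by 34 gives quotient 604 and remainder 4.
(8 + 4) mod 34 = 12.

12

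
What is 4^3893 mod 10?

4

The units digit of 4^n cycles with period 2: 4, 6, …
3893 leaves remainder 1 on division by 2, so 4^3893 ends in 4.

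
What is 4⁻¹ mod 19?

5

19 = 4·4 + 3
4 = 1·3 + 1
3 = 3·1 + 0
Back-substituting gives 4·5 ≡ 1 (mod 19).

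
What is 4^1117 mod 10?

4

Last digits of 4^n: 4, 6 (period 2).
1117 leaves remainder 1 on division by 2, so 4^1117 ends in 4.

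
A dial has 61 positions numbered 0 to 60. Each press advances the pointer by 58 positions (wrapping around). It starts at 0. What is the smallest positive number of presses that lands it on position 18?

The inverse of 58 mod 61 is 20 (since 58·20 = 1160 ≡ 1).
Multiplying both sides by 20: x ≡ 20·18 = 360 ≡ 55 (mod 61).

55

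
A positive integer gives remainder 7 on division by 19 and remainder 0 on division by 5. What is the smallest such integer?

45

Since 5·4 ≡ 1 (mod 19), take x = 0 + 5·((7−0)·4 mod 19) = 0 + 5·9 = 45.
Check: 45 mod 19 = 7, 45 mod 5 = 0.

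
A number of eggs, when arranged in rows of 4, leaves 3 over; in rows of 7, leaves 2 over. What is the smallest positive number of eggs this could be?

x ≡ 3 (mod 4) gives x ∈ {3, 7, 11, 15, 19, 23}.
The first of these with x mod 7 = 2 is 23.

23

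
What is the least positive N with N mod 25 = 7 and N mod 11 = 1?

Since 11·16 ≡ 1 (mod 25), take x = 1 + 11·((7−1)·16 mod 25) = 1 + 11·21 = 232.
Check: 232 mod 25 = 7, 232 mod 11 = 1.

232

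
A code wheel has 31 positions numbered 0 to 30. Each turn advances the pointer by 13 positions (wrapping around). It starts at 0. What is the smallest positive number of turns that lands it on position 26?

2

The inverse of 13 mod 31 is 12 (since 13·12 = 156 ≡ 1).
Multiplying both sides by 12: x ≡ 12·26 = 312 ≡ 2 (mod 31).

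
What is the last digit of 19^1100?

1

The units digit of 19^n cycles with period 2: 9, 1, …
1100 mod 2 = 0, so the last digit matches 9^2 = 1.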